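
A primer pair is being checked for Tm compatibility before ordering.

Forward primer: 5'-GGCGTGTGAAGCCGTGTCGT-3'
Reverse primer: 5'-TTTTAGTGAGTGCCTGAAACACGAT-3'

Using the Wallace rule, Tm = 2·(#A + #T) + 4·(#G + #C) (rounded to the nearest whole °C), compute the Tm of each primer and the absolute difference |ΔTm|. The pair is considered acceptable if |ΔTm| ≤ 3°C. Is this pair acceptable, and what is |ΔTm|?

|ΔTm| = 4°C; the pair is not acceptable.

Forward: A=2 T=5 G=9 C=4 → Tm = 2·7 + 4·13 = 66°C.
Reverse: A=7 T=8 G=6 C=4 → Tm = 2·15 + 4·10 = 70°C.
|ΔTm| = |66 − 70| = 4°C, > 3°C.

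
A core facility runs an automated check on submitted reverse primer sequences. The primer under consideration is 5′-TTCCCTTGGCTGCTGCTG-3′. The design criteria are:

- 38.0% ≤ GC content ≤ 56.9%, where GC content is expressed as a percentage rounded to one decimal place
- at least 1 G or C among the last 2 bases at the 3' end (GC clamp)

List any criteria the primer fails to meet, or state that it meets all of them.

Fails: GC content.

Base counts: A=0, T=7, G=5, C=6 (length 18).
GC content: GC 11/18 = 61.1%, outside 38.0–56.9% ✗
GC clamp: 3' end TG has 1 G/C ✓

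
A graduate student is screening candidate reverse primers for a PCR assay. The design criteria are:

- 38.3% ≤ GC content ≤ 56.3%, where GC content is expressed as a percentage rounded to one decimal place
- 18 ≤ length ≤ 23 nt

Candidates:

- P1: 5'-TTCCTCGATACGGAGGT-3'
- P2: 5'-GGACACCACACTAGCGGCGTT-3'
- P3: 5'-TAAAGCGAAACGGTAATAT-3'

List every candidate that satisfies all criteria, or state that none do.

P1 (17 nt, A=3 T=5 G=5 C=4): GC 9/17 = 52.9% ✓; length 17, outside 18–23 ✗ — fails.
P2 (21 nt, A=5 T=3 G=6 C=7): GC 13/21 = 61.9%, outside 38.3–56.3% ✗; length 21 ✓ — fails.
P3 (19 nt, A=9 T=4 G=4 C=2): GC 6/19 = 31.6%, outside 38.3–56.3% ✗; length 19 ✓ — fails.

None of the candidates satisfy all criteria.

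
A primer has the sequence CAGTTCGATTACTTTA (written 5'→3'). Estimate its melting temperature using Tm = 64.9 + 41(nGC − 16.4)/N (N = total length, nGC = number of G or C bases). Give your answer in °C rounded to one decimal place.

35.7°C

Base counts: A=4, T=7, G=2, C=3; G+C = 5, N = 16.
Tm = 64.9 + 41·(5 − 16.4)/16 = 64.9 + -467.40/16 = 35.7°C.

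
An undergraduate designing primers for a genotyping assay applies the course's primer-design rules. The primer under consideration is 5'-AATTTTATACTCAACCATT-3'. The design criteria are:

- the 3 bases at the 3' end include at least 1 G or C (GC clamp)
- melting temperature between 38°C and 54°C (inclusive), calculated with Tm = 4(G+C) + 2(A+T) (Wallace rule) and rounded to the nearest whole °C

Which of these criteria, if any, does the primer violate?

Base counts: A=7, T=8, G=0, C=4 (length 19).
GC clamp: 3' end ATT has 0 G/C, need ≥1 ✗
Tm: Tm = 2·15 + 4·4 = 46°C ✓

Fails: GC clamp.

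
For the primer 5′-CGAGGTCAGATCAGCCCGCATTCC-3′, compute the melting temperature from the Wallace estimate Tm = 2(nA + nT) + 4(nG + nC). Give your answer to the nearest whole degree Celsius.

78°C

Base counts: A=5, T=4, G=6, C=9 (length 24).
Tm = 2·(5+4) + 4·(6+9) = 2·9 + 4·15 = 18 + 60 = 78°C.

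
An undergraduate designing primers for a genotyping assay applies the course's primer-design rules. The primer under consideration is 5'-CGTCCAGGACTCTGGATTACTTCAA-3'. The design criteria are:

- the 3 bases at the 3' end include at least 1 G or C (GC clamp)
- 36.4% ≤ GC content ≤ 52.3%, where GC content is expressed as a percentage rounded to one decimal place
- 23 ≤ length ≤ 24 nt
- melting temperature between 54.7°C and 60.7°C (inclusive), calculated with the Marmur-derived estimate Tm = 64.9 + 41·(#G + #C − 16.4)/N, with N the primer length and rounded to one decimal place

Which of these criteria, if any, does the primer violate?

Fails: length.

Base counts: A=6, T=7, G=5, C=7 (length 25).
GC clamp: 3' end CAA has 1 G/C ✓
GC content: GC 12/25 = 48.0% ✓
length: length 25, outside 23–24 ✗
Tm: Tm = 64.9 + 41·(12 − 16.4)/25 = 57.7°C ✓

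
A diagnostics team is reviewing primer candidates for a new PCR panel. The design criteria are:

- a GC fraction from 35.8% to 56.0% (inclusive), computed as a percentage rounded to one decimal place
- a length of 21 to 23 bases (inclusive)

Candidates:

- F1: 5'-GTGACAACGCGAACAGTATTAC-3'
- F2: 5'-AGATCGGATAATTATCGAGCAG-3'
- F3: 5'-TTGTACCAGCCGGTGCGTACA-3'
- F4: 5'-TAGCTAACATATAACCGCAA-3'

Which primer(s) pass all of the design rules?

F1 (22 nt, A=8 T=4 G=5 C=5): GC 10/22 = 45.5% ✓; length 22 ✓ — passes.
F2 (22 nt, A=8 T=5 G=6 C=3): GC 9/22 = 40.9% ✓; length 22 ✓ — passes.
F3 (21 nt, A=4 T=5 G=6 C=6): GC 12/21 = 57.1%, outside 35.8–56.0% ✗; length 21 ✓ — fails.
F4 (20 nt, A=9 T=4 G=2 C=5): GC 7/20 = 35.0%, outside 35.8–56.0% ✗; length 20, outside 21–23 ✗ — fails.

F1 and F2.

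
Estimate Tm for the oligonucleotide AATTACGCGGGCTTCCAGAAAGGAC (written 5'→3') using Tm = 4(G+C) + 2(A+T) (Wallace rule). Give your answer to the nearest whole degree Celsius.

Base counts: A=8, T=4, G=7, C=6 (length 25).
Tm = 2·(8+4) + 4·(7+6) = 2·12 + 4·13 = 24 + 52 = 76°C.

76°C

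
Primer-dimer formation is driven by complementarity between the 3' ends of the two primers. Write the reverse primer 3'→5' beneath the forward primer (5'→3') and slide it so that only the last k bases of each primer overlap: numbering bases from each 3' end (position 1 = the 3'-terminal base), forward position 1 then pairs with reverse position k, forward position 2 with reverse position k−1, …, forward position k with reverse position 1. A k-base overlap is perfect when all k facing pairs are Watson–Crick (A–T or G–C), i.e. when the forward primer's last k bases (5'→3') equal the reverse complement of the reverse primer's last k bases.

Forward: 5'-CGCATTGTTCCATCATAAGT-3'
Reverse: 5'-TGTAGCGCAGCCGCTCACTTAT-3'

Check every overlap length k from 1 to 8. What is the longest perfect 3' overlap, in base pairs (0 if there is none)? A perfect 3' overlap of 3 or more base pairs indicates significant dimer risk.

Longest perfect overlap: 6 complementary base pairs; significant dimer risk (threshold 3).

Last 8 bases (5'→3') — forward …TCATAAGT, reverse …TCACTTAT.
Reverse complement of the reverse primer's last 8 bases: ATAAGTGA; its first k bases are the reverse complement of the reverse primer's last k bases, so a perfect k-base overlap needs the forward primer's last k bases to equal them.
Comparing (forward last k vs required): k=1: T vs A ✗; k=2: GT vs AT ✗; k=3: AGT vs ATA ✗; k=4: AAGT vs ATAA ✗; k=5: TAAGT vs ATAAG ✗; k=6: ATAAGT vs ATAAGT ✓; k=7: CATAAGT vs ATAAGTG ✗; k=8: TCATAAGT vs ATAAGTGA ✗.
Only k = 6 is perfect, so the longest perfect 3' overlap is 6.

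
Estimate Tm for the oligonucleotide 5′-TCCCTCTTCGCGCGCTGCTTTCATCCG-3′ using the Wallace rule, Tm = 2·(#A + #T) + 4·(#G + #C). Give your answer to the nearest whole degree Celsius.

88°C

Base counts: A=1, T=9, G=5, C=12 (length 27).
Tm = 2·(1+9) + 4·(5+12) = 2·10 + 4·17 = 20 + 68 = 88°C.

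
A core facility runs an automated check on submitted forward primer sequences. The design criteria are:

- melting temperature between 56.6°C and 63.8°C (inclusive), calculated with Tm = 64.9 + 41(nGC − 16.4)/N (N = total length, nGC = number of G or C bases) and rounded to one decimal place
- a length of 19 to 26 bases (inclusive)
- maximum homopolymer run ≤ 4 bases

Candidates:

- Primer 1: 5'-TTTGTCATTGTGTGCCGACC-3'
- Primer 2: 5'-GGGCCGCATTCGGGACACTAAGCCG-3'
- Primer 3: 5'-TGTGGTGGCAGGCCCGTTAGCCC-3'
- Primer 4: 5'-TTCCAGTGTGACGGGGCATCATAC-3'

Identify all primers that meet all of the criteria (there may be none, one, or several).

Primer 1 (20 nt, A=2 T=8 G=5 C=5): Tm = 64.9 + 41·(10 − 16.4)/20 = 51.8°C, outside 56.6–63.8°C ✗; length 20 ✓; longest run = 3 ✓ — fails.
Primer 2 (25 nt, A=5 T=3 G=9 C=8): Tm = 64.9 + 41·(17 − 16.4)/25 = 65.9°C, outside 56.6–63.8°C ✗; length 25 ✓; longest run = 3 ✓ — fails.
Primer 3 (23 nt, A=2 T=5 G=9 C=7): Tm = 64.9 + 41·(16 − 16.4)/23 = 64.2°C, outside 56.6–63.8°C ✗; length 23 ✓; longest run = 3 ✓ — fails.
Primer 4 (24 nt, A=5 T=6 G=7 C=6): Tm = 64.9 + 41·(13 − 16.4)/24 = 59.1°C ✓; length 24 ✓; longest run = 4 ✓ — passes.

Primer 4 only.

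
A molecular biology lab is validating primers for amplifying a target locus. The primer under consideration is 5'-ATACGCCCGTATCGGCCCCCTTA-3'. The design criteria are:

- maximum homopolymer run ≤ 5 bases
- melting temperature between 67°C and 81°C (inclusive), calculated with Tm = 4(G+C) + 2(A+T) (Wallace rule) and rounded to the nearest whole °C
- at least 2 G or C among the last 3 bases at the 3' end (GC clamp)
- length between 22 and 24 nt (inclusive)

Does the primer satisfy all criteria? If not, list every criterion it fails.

Base counts: A=4, T=5, G=4, C=10 (length 23).
homopolymer run: longest run = 5 ✓
Tm: Tm = 2·9 + 4·14 = 74°C ✓
GC clamp: 3' end TTA has 0 G/C, need ≥2 ✗
length: length 23 ✓

Fails: GC clamp.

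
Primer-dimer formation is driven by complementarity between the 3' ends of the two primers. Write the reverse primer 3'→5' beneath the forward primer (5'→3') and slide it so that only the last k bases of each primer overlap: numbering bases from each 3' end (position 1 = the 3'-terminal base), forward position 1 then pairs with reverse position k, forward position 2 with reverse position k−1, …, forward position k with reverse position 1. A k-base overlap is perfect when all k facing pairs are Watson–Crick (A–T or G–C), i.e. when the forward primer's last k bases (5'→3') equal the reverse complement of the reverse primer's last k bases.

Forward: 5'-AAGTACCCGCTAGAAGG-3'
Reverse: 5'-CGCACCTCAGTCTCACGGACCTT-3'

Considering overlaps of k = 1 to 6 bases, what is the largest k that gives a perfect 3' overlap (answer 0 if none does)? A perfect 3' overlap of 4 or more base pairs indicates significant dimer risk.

Longest perfect overlap: 4 complementary base pairs; significant dimer risk (threshold 4).

Last 6 bases (5'→3') — forward …AGAAGG, reverse …GACCTT.
Reverse complement of the reverse primer's last 6 bases: AAGGTC; its first k bases are the reverse complement of the reverse primer's last k bases, so a perfect k-base overlap needs the forward primer's last k bases to equal them.
Comparing (forward last k vs required): k=1: G vs A ✗; k=2: GG vs AA ✗; k=3: AGG vs AAG ✗; k=4: AAGG vs AAGG ✓; k=5: GAAGG vs AAGGT ✗; k=6: AGAAGG vs AAGGTC ✗.
Only k = 4 is perfect, so the longest perfect 3' overlap is 4.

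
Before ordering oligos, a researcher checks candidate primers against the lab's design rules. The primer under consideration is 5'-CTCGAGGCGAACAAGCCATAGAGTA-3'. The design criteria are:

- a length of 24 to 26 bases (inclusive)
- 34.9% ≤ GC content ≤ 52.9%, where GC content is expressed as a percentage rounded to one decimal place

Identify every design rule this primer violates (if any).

Meets all criteria.

Base counts: A=9, T=3, G=7, C=6 (length 25).
length: length 25 ✓
GC content: GC 13/25 = 52.0% ✓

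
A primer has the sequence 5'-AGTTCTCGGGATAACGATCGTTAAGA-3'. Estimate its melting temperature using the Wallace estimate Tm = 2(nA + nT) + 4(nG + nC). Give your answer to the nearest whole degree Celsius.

Base counts: A=8, T=7, G=7, C=4 (length 26).
Tm = 2·(8+7) + 4·(7+4) = 2·15 + 4·11 = 30 + 44 = 74°C.

74°C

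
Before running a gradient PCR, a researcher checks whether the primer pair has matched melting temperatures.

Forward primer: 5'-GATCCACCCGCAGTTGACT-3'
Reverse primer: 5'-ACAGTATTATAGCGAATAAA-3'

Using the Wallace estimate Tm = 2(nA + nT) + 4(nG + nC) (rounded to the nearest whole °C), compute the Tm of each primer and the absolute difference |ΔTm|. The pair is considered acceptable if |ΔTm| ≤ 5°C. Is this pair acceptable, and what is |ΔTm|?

Forward: A=4 T=4 G=4 C=7 → Tm = 2·8 + 4·11 = 60°C.
Reverse: A=10 T=5 G=3 C=2 → Tm = 2·15 + 4·5 = 50°C.
|ΔTm| = |60 − 50| = 10°C, > 5°C.

|ΔTm| = 10°C; the pair is not acceptable.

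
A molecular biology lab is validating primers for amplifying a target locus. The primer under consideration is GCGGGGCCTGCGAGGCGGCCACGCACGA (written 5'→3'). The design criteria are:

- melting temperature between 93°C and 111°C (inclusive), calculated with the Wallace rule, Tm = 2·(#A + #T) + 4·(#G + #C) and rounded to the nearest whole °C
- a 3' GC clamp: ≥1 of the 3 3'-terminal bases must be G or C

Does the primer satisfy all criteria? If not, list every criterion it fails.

Meets all criteria.

Base counts: A=4, T=1, G=13, C=10 (length 28).
Tm: Tm = 2·5 + 4·23 = 102°C ✓
GC clamp: 3' end CGA has 2 G/C ✓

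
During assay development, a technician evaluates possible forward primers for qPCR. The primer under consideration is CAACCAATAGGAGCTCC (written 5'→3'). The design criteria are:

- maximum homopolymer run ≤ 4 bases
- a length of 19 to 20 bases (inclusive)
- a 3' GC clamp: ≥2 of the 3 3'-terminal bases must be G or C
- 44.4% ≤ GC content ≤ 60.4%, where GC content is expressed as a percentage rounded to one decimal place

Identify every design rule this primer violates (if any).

Fails: length.

Base counts: A=6, T=2, G=3, C=6 (length 17).
homopolymer run: longest run = 2 ✓
length: length 17, outside 19–20 ✗
GC clamp: 3' end TCC has 2 G/C ✓
GC content: GC 9/17 = 52.9% ✓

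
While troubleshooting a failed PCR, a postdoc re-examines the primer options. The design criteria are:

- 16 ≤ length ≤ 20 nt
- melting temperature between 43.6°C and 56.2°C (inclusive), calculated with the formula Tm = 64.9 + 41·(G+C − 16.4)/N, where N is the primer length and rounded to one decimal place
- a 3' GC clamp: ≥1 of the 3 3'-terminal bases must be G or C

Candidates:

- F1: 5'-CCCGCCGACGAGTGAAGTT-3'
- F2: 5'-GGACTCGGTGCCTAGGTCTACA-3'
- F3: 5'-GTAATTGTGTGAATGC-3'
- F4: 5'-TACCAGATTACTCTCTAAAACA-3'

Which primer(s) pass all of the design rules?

F1 (19 nt, A=4 T=3 G=6 C=6): length 19 ✓; Tm = 64.9 + 41·(12 − 16.4)/19 = 55.4°C ✓; 3' end GTT has 1 G/C ✓ — passes.
F2 (22 nt, A=4 T=5 G=7 C=6): length 22, outside 16–20 ✗; Tm = 64.9 + 41·(13 − 16.4)/22 = 58.6°C, outside 43.6–56.2°C ✗; 3' end ACA has 1 G/C ✓ — fails.
F3 (16 nt, A=4 T=6 G=5 C=1): length 16 ✓; Tm = 64.9 + 41·(6 − 16.4)/16 = 38.3°C, outside 43.6–56.2°C ✗; 3' end TGC has 2 G/C ✓ — fails.
F4 (22 nt, A=9 T=6 G=1 C=6): length 22, outside 16–20 ✗; Tm = 64.9 + 41·(7 − 16.4)/22 = 47.4°C ✓; 3' end ACA has 1 G/C ✓ — fails.

F1 only.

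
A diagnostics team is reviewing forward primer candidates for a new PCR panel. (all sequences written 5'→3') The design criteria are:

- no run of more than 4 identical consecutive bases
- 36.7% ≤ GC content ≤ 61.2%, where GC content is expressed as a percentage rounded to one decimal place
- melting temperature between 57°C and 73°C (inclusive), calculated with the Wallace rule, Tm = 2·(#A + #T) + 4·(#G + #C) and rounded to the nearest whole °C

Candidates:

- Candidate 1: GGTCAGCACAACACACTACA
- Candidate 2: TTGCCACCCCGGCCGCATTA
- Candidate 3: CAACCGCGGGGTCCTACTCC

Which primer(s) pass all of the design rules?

Candidate 1 only.

Candidate 1 (20 nt, A=8 T=2 G=3 C=7): longest run = 2 ✓; GC 10/20 = 50.0% ✓; Tm = 2·10 + 4·10 = 60°C ✓ — passes.
Candidate 2 (20 nt, A=3 T=4 G=4 C=9): longest run = 4 ✓; GC 13/20 = 65.0%, outside 36.7–61.2% ✗; Tm = 2·7 + 4·13 = 66°C ✓ — fails.
Candidate 3 (20 nt, A=3 T=3 G=5 C=9): longest run = 4 ✓; GC 14/20 = 70.0%, outside 36.7–61.2% ✗; Tm = 2·6 + 4·14 = 68°C ✓ — fails.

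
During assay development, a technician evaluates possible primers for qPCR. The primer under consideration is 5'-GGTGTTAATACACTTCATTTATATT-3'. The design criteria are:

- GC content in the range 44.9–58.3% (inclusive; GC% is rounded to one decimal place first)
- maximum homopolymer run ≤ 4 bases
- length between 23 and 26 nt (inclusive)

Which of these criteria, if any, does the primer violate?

Base counts: A=7, T=12, G=3, C=3 (length 25).
GC content: GC 6/25 = 24.0%, outside 44.9–58.3% ✗
homopolymer run: longest run = 3 ✓
length: length 25 ✓

Fails: GC content.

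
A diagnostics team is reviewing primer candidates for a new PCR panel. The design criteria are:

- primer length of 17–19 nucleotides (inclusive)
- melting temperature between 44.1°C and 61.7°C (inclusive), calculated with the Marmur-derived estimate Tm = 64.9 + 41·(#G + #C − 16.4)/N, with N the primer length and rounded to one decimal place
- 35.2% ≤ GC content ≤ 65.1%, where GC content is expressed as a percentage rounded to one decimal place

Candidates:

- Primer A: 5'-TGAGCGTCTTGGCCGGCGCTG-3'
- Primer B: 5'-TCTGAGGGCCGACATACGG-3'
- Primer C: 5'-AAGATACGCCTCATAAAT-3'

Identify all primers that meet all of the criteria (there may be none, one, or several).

Primer A (21 nt, A=1 T=5 G=9 C=6): length 21, outside 17–19 ✗; Tm = 64.9 + 41·(15 − 16.4)/21 = 62.2°C, outside 44.1–61.7°C ✗; GC 15/21 = 71.4%, outside 35.2–65.1% ✗ — fails.
Primer B (19 nt, A=4 T=3 G=7 C=5): length 19 ✓; Tm = 64.9 + 41·(12 − 16.4)/19 = 55.4°C ✓; GC 12/19 = 63.2% ✓ — passes.
Primer C (18 nt, A=8 T=4 G=2 C=4): length 18 ✓; Tm = 64.9 + 41·(6 − 16.4)/18 = 41.2°C, outside 44.1–61.7°C ✗; GC 6/18 = 33.3%, outside 35.2–65.1% ✗ — fails.

Primer B only.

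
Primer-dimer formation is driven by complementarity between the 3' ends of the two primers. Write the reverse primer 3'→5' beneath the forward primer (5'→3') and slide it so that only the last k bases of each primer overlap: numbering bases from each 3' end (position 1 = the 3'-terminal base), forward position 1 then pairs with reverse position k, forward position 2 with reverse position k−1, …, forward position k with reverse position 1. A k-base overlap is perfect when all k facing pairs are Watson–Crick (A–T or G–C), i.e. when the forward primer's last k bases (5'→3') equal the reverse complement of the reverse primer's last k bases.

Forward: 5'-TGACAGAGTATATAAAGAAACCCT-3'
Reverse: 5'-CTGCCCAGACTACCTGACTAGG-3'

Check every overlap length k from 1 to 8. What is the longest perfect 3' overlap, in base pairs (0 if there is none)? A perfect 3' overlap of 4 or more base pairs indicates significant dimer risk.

Last 8 bases (5'→3') — forward …GAAACCCT, reverse …TGACTAGG.
Reverse complement of the reverse primer's last 8 bases: CCTAGTCA; its first k bases are the reverse complement of the reverse primer's last k bases, so a perfect k-base overlap needs the forward primer's last k bases to equal them.
Comparing (forward last k vs required): k=1: T vs C ✗; k=2: CT vs CC ✗; k=3: CCT vs CCT ✓; k=4: CCCT vs CCTA ✗; k=5: ACCCT vs CCTAG ✗; k=6: AACCCT vs CCTAGT ✗; k=7: AAACCCT vs CCTAGTC ✗; k=8: GAAACCCT vs CCTAGTCA ✗.
Only k = 3 is perfect, so the longest perfect 3' overlap is 3.

Longest perfect overlap: 3 complementary base pairs; below the dimer-risk threshold (threshold 4).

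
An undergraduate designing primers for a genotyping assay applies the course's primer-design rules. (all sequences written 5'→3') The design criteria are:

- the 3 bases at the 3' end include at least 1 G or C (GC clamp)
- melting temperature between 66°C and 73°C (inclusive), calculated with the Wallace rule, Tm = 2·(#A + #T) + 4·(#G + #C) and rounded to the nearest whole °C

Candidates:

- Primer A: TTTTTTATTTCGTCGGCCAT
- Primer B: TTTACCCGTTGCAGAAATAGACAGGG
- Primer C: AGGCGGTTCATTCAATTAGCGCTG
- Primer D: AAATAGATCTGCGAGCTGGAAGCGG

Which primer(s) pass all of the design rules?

Primer C only.

Primer A (20 nt, A=2 T=11 G=3 C=4): 3' end CAT has 1 G/C ✓; Tm = 2·13 + 4·7 = 54°C, outside 66–73°C ✗ — fails.
Primer B (26 nt, A=8 T=6 G=7 C=5): 3' end GGG has 3 G/C ✓; Tm = 2·14 + 4·12 = 76°C, outside 66–73°C ✗ — fails.
Primer C (24 nt, A=5 T=7 G=7 C=5): 3' end CTG has 2 G/C ✓; Tm = 2·12 + 4·12 = 72°C ✓ — passes.
Primer D (25 nt, A=8 T=4 G=9 C=4): 3' end CGG has 3 G/C ✓; Tm = 2·12 + 4·13 = 76°C, outside 66–73°C ✗ — fails.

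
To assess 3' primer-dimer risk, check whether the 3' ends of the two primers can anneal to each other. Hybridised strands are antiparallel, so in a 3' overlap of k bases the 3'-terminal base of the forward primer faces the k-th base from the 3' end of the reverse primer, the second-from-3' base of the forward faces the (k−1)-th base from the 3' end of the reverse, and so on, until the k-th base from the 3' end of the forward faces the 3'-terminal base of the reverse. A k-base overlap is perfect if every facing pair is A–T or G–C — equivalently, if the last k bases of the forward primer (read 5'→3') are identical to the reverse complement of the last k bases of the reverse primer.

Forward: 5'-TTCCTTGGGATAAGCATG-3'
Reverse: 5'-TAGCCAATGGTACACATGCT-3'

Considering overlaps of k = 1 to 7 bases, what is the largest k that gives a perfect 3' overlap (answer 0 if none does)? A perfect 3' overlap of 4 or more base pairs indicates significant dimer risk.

Last 7 bases (5'→3') — forward …AAGCATG, reverse …ACATGCT.
Reverse complement of the reverse primer's last 7 bases: AGCATGT; its first k bases are the reverse complement of the reverse primer's last k bases, so a perfect k-base overlap needs the forward primer's last k bases to equal them.
Comparing (forward last k vs required): k=1: G vs A ✗; k=2: TG vs AG ✗; k=3: ATG vs AGC ✗; k=4: CATG vs AGCA ✗; k=5: GCATG vs AGCAT ✗; k=6: AGCATG vs AGCATG ✓; k=7: AAGCATG vs AGCATGT ✗.
Only k = 6 is perfect, so the longest perfect 3' overlap is 6.

Longest perfect overlap: 6 complementary base pairs; significant dimer risk (threshold 4).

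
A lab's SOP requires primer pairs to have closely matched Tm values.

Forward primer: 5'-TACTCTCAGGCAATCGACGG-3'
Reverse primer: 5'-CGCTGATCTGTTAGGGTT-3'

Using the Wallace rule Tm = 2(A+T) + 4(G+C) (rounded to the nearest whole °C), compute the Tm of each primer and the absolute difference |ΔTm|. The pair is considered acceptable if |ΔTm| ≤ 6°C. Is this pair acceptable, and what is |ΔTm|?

Forward: A=5 T=4 G=5 C=6 → Tm = 2·9 + 4·11 = 62°C.
Reverse: A=2 T=7 G=6 C=3 → Tm = 2·9 + 4·9 = 54°C.
|ΔTm| = |62 − 54| = 8°C, > 6°C.

|ΔTm| = 8°C; the pair is not acceptable.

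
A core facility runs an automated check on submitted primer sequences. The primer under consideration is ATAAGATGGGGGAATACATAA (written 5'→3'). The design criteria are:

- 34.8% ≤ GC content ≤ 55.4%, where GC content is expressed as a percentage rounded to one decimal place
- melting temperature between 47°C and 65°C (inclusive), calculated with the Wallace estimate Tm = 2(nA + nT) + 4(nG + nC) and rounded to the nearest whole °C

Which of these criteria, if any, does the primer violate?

Base counts: A=10, T=4, G=6, C=1 (length 21).
GC content: GC 7/21 = 33.3%, outside 34.8–55.4% ✗
Tm: Tm = 2·14 + 4·7 = 56°C ✓

Fails: GC content.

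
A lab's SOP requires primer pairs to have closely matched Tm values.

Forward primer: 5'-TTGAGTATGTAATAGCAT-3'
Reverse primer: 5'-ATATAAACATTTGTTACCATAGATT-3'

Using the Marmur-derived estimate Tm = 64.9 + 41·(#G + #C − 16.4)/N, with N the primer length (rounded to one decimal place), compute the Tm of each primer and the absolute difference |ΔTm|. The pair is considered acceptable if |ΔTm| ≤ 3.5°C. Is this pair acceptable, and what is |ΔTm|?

|ΔTm| = 7.3°C; the pair is not acceptable.

Forward: G+C = 5, N = 18 → Tm = 64.9 + 41·(5 − 16.4)/18 = 38.9°C.
Reverse: G+C = 5, N = 25 → Tm = 64.9 + 41·(5 − 16.4)/25 = 46.2°C.
|ΔTm| = |38.9 − 46.2| = 7.3°C, > 3.5°C.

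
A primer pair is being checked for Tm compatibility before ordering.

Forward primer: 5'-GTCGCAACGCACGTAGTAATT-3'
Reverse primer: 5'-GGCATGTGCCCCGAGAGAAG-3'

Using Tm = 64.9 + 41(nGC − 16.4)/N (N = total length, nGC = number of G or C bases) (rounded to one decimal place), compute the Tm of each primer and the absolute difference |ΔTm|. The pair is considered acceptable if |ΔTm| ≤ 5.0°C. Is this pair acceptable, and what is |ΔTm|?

|ΔTm| = 5.5°C; the pair is not acceptable.

Forward: G+C = 10, N = 21 → Tm = 64.9 + 41·(10 − 16.4)/21 = 52.4°C.
Reverse: G+C = 13, N = 20 → Tm = 64.9 + 41·(13 − 16.4)/20 = 57.9°C.
|ΔTm| = |52.4 − 57.9| = 5.5°C, > 5.0°C.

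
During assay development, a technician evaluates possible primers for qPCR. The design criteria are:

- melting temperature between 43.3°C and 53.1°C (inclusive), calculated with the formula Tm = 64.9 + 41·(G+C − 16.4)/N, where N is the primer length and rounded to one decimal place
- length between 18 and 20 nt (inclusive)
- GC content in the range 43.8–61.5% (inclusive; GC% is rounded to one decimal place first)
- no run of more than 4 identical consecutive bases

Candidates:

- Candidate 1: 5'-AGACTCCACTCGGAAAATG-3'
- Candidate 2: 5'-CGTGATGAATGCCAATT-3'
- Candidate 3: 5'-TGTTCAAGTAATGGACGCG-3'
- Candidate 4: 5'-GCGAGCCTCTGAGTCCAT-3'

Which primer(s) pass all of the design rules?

Candidate 1, Candidate 3 and Candidate 4.

Candidate 1 (19 nt, A=7 T=3 G=4 C=5): Tm = 64.9 + 41·(9 − 16.4)/19 = 48.9°C ✓; length 19 ✓; GC 9/19 = 47.4% ✓; longest run = 4 ✓ — passes.
Candidate 2 (17 nt, A=5 T=5 G=4 C=3): Tm = 64.9 + 41·(7 − 16.4)/17 = 42.2°C, outside 43.3–53.1°C ✗; length 17, outside 18–20 ✗; GC 7/17 = 41.2%, outside 43.8–61.5% ✗; longest run = 2 ✓ — fails.
Candidate 3 (19 nt, A=5 T=5 G=6 C=3): Tm = 64.9 + 41·(9 − 16.4)/19 = 48.9°C ✓; length 19 ✓; GC 9/19 = 47.4% ✓; longest run = 2 ✓ — passes.
Candidate 4 (18 nt, A=3 T=4 G=5 C=6): Tm = 64.9 + 41·(11 − 16.4)/18 = 52.6°C ✓; length 18 ✓; GC 11/18 = 61.1% ✓; longest run = 2 ✓ — passes.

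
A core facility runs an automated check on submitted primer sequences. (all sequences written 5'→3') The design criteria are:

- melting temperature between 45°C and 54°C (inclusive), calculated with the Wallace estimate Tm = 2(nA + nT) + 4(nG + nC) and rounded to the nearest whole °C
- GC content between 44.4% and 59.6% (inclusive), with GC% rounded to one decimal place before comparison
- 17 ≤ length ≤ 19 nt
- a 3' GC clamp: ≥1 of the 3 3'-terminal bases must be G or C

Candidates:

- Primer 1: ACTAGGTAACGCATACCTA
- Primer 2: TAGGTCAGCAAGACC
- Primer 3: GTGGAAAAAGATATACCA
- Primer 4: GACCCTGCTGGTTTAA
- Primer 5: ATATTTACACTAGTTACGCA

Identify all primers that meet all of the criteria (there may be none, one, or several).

Primer 1 (19 nt, A=7 T=4 G=3 C=5): Tm = 2·11 + 4·8 = 54°C ✓; GC 8/19 = 42.1%, outside 44.4–59.6% ✗; length 19 ✓; 3' end CTA has 1 G/C ✓ — fails.
Primer 2 (15 nt, A=5 T=2 G=4 C=4): Tm = 2·7 + 4·8 = 46°C ✓; GC 8/15 = 53.3% ✓; length 15, outside 17–19 ✗; 3' end ACC has 2 G/C ✓ — fails.
Primer 3 (18 nt, A=9 T=3 G=4 C=2): Tm = 2·12 + 4·6 = 48°C ✓; GC 6/18 = 33.3%, outside 44.4–59.6% ✗; length 18 ✓; 3' end CCA has 2 G/C ✓ — fails.
Primer 4 (16 nt, A=3 T=5 G=4 C=4): Tm = 2·8 + 4·8 = 48°C ✓; GC 8/16 = 50.0% ✓; length 16, outside 17–19 ✗; 3' end TAA has 0 G/C, need ≥1 ✗ — fails.
Primer 5 (20 nt, A=7 T=7 G=2 C=4): Tm = 2·14 + 4·6 = 52°C ✓; GC 6/20 = 30.0%, outside 44.4–59.6% ✗; length 20, outside 17–19 ✗; 3' end GCA has 2 G/C ✓ — fails.

None of the candidates satisfy all criteria.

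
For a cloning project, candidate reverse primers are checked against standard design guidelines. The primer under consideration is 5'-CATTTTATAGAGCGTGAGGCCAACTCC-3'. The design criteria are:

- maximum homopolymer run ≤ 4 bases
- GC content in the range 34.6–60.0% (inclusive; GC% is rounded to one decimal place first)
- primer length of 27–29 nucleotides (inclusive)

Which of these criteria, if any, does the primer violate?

Base counts: A=7, T=7, G=6, C=7 (length 27).
homopolymer run: longest run = 4 ✓
GC content: GC 13/27 = 48.1% ✓
length: length 27 ✓

Meets all criteria.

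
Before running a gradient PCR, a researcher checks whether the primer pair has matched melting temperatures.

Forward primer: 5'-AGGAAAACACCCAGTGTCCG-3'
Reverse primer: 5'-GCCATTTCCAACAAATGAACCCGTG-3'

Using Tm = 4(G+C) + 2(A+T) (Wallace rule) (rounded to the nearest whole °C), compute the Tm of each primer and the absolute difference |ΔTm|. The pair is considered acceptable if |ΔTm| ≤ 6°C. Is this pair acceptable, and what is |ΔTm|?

Forward: A=7 T=2 G=5 C=6 → Tm = 2·9 + 4·11 = 62°C.
Reverse: A=8 T=5 G=4 C=8 → Tm = 2·13 + 4·12 = 74°C.
|ΔTm| = |62 − 74| = 12°C, > 6°C.

|ΔTm| = 12°C; the pair is not acceptable.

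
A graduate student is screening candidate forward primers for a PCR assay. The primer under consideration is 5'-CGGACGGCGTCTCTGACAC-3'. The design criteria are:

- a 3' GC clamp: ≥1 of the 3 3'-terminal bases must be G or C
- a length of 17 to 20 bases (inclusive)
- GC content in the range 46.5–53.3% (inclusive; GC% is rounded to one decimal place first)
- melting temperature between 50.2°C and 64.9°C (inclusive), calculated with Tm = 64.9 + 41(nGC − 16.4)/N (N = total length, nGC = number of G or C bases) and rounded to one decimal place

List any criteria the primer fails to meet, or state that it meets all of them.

Fails: GC content.

Base counts: A=3, T=3, G=6, C=7 (length 19).
GC clamp: 3' end CAC has 2 G/C ✓
length: length 19 ✓
GC content: GC 13/19 = 68.4%, outside 46.5–53.3% ✗
Tm: Tm = 64.9 + 41·(13 − 16.4)/19 = 57.6°C ✓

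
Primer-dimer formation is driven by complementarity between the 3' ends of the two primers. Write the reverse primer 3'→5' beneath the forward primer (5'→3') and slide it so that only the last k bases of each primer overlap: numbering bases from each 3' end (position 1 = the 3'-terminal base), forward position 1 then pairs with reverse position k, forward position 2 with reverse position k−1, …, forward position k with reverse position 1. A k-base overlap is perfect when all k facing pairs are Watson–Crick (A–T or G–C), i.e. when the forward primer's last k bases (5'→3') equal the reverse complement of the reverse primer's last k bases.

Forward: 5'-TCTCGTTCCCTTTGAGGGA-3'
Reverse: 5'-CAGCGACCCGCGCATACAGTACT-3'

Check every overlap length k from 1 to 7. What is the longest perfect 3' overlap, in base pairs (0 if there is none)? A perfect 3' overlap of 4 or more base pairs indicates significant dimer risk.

Last 7 bases (5'→3') — forward …TGAGGGA, reverse …CAGTACT.
Reverse complement of the reverse primer's last 7 bases: AGTACTG; its first k bases are the reverse complement of the reverse primer's last k bases, so a perfect k-base overlap needs the forward primer's last k bases to equal them.
Comparing (forward last k vs required): k=1: A vs A ✓; k=2: GA vs AG ✗; k=3: GGA vs AGT ✗; k=4: GGGA vs AGTA ✗; k=5: AGGGA vs AGTAC ✗; k=6: GAGGGA vs AGTACT ✗; k=7: TGAGGGA vs AGTACTG ✗.
Only k = 1 is perfect, so the longest perfect 3' overlap is 1.

Longest perfect overlap: 1 complementary base pair; below the dimer-risk threshold (threshold 4).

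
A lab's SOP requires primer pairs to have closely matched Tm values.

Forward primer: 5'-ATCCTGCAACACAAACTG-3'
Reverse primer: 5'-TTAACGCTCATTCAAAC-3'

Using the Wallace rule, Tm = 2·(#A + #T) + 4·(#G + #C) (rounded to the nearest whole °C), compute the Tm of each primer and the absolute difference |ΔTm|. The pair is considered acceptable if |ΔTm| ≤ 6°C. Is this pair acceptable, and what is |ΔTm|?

Forward: A=7 T=3 G=2 C=6 → Tm = 2·10 + 4·8 = 52°C.
Reverse: A=6 T=5 G=1 C=5 → Tm = 2·11 + 4·6 = 46°C.
|ΔTm| = |52 − 46| = 6°C, ≤ 6°C.

|ΔTm| = 6°C; the pair is acceptable.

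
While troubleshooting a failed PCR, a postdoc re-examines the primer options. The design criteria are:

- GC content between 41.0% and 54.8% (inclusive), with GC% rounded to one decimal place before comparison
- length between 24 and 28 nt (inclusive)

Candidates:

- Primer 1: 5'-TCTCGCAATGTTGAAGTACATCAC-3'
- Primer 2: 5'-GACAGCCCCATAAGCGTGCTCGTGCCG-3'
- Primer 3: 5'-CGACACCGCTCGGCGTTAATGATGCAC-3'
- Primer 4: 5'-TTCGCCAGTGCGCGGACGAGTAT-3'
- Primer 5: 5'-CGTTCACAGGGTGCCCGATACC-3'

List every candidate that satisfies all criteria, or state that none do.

Primer 1 only.

Primer 1 (24 nt, A=7 T=7 G=4 C=6): GC 10/24 = 41.7% ✓; length 24 ✓ — passes.
Primer 2 (27 nt, A=5 T=4 G=8 C=10): GC 18/27 = 66.7%, outside 41.0–54.8% ✗; length 27 ✓ — fails.
Primer 3 (27 nt, A=6 T=5 G=7 C=9): GC 16/27 = 59.3%, outside 41.0–54.8% ✗; length 27 ✓ — fails.
Primer 4 (23 nt, A=4 T=5 G=8 C=6): GC 14/23 = 60.9%, outside 41.0–54.8% ✗; length 23, outside 24–28 ✗ — fails.
Primer 5 (22 nt, A=4 T=4 G=6 C=8): GC 14/22 = 63.6%, outside 41.0–54.8% ✗; length 22, outside 24–28 ✗ — fails.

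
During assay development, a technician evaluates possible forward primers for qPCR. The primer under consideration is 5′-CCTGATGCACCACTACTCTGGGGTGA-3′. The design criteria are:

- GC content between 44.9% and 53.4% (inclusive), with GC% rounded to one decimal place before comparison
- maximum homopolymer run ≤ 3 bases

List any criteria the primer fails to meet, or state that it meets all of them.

Base counts: A=5, T=6, G=7, C=8 (length 26).
GC content: GC 15/26 = 57.7%, outside 44.9–53.4% ✗
homopolymer run: longest run = 4, exceeds 3 ✗

Fails: GC content, homopolymer run.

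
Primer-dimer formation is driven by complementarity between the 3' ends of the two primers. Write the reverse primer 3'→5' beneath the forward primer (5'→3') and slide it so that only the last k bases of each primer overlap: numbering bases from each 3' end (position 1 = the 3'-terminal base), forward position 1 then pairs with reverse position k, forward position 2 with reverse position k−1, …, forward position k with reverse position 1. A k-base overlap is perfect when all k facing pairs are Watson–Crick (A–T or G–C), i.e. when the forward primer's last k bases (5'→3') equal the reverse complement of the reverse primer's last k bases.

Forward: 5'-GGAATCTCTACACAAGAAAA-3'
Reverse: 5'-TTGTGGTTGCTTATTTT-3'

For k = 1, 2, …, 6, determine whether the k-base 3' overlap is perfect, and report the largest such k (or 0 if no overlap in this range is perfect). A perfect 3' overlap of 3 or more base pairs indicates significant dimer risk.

Last 6 bases (5'→3') — forward …AGAAAA, reverse …TATTTT.
Reverse complement of the reverse primer's last 6 bases: AAAATA; its first k bases are the reverse complement of the reverse primer's last k bases, so a perfect k-base overlap needs the forward primer's last k bases to equal them.
Comparing (forward last k vs required): k=1: A vs A ✓; k=2: AA vs AA ✓; k=3: AAA vs AAA ✓; k=4: AAAA vs AAAA ✓; k=5: GAAAA vs AAAAT ✗; k=6: AGAAAA vs AAAATA ✗.
Perfect overlaps at k = 1, 2, 3, 4; the largest is 4.

Longest perfect overlap: 4 complementary base pairs; significant dimer risk (threshold 3).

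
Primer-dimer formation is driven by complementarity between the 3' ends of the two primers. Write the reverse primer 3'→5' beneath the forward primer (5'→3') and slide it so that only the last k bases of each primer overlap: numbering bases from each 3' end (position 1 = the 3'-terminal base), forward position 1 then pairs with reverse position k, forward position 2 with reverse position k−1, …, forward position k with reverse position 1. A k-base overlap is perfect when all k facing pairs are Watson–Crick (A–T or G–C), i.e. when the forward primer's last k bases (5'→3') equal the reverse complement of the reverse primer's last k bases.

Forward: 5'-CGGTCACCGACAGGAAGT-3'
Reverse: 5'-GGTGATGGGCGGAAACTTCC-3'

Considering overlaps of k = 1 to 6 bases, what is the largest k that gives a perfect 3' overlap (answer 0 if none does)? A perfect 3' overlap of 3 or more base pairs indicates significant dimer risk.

Last 6 bases (5'→3') — forward …GGAAGT, reverse …ACTTCC.
Reverse complement of the reverse primer's last 6 bases: GGAAGT; its first k bases are the reverse complement of the reverse primer's last k bases, so a perfect k-base overlap needs the forward primer's last k bases to equal them.
Comparing (forward last k vs required): k=1: T vs G ✗; k=2: GT vs GG ✗; k=3: AGT vs GGA ✗; k=4: AAGT vs GGAA ✗; k=5: GAAGT vs GGAAG ✗; k=6: GGAAGT vs GGAAGT ✓.
Only k = 6 is perfect, so the longest perfect 3' overlap is 6.

Longest perfect overlap: 6 complementary base pairs; significant dimer risk (threshold 3).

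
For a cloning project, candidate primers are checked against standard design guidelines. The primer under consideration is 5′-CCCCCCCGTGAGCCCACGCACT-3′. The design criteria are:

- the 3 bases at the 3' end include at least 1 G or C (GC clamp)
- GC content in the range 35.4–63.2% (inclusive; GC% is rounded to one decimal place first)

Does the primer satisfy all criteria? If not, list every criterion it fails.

Fails: GC content.

Base counts: A=3, T=2, G=4, C=13 (length 22).
GC clamp: 3' end ACT has 1 G/C ✓
GC content: GC 17/22 = 77.3%, outside 35.4–63.2% ✗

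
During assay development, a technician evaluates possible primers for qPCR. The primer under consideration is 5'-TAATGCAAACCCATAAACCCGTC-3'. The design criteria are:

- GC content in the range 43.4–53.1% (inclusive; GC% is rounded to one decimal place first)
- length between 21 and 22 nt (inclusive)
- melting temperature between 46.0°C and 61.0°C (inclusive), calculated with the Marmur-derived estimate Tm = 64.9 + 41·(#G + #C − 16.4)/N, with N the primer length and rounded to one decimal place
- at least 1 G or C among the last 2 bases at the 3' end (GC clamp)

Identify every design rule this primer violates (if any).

Fails: length.

Base counts: A=9, T=4, G=2, C=8 (length 23).
GC content: GC 10/23 = 43.5% ✓
length: length 23, outside 21–22 ✗
Tm: Tm = 64.9 + 41·(10 − 16.4)/23 = 53.5°C ✓
GC clamp: 3' end TC has 1 G/C ✓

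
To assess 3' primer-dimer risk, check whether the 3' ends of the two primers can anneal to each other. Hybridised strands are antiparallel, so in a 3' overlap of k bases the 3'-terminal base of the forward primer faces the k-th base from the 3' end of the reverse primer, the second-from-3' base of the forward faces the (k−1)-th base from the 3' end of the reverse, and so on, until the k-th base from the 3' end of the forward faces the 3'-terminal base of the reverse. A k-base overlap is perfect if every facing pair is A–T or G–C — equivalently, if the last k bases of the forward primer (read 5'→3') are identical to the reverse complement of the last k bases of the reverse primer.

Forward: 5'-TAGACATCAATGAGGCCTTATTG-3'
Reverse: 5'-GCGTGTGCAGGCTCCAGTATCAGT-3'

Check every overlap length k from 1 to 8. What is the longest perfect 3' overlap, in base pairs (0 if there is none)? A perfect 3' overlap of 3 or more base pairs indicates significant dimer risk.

Longest perfect overlap: 0 complementary base pairs; below the dimer-risk threshold (threshold 3).

Last 8 bases (5'→3') — forward …CCTTATTG, reverse …GTATCAGT.
Reverse complement of the reverse primer's last 8 bases: ACTGATAC; its first k bases are the reverse complement of the reverse primer's last k bases, so a perfect k-base overlap needs the forward primer's last k bases to equal them.
Comparing (forward last k vs required): k=1: G vs A ✗; k=2: TG vs AC ✗; k=3: TTG vs ACT ✗; k=4: ATTG vs ACTG ✗; k=5: TATTG vs ACTGA ✗; k=6: TTATTG vs ACTGAT ✗; k=7: CTTATTG vs ACTGATA ✗; k=8: CCTTATTG vs ACTGATAC ✗.
No overlap length from 1 to 8 is perfect, so the longest perfect 3' overlap is 0.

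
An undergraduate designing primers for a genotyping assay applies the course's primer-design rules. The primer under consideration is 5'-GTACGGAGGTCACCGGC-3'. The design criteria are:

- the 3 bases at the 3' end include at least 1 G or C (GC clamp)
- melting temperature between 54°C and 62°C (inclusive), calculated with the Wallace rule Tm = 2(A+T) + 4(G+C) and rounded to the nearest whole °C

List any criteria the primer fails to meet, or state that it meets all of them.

Meets all criteria.

Base counts: A=3, T=2, G=7, C=5 (length 17).
GC clamp: 3' end GGC has 3 G/C ✓
Tm: Tm = 2·5 + 4·12 = 58°C ✓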